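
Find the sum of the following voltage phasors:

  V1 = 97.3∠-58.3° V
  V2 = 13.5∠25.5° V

Step 1 — Convert each phasor to rectangular form:
  V1 = 97.3·(cos(-58.3°) + j·sin(-58.3°)) = 51.13 - j82.78 V
  V2 = 13.5·(cos(25.5°) + j·sin(25.5°)) = 12.18 + j5.812 V
Step 2 — Sum components: V_total = 63.31 - j76.97 V.
Step 3 — Convert to polar: |V_total| = 99.67 V, ∠V_total = -50.6°.

V_total = 99.67∠-50.6° V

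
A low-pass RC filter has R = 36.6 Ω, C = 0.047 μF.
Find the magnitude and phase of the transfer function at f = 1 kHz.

Step 1 — Angular frequency: ω = 2π·1000 = 6283 rad/s.
Step 2 — Transfer function: H(jω) = 1/(1 + jωRC).
Step 3 — Denominator: 1 + jωRC = 1 + j·6283·36.6·4.7e-08 = 1 + j0.01081.
Step 4 — H = 0.9999 - j0.01081.
Step 5 — Magnitude: |H| = 0.9999 (-0.0 dB); phase: φ = -0.6°.

|H| = 0.9999 (-0.0 dB), φ = -0.6°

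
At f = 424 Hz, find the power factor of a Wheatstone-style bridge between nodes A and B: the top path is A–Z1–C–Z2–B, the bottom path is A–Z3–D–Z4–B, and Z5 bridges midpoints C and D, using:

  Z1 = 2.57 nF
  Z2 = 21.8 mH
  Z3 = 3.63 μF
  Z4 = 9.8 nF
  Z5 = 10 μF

Step 1 — Angular frequency: ω = 2π·f = 2π·424 = 2664 rad/s.
Step 2 — Component impedances:
  Z1: Z = 1/(jωC) = -j/(ω·C) = 0 - j1.461e+05 Ω
  Z2: Z = jωL = j·2664·0.0218 = 0 + j58.08 Ω
  Z3: Z = 1/(jωC) = -j/(ω·C) = 0 - j103.4 Ω
  Z4: Z = 1/(jωC) = -j/(ω·C) = 0 - j3.83e+04 Ω
  Z5: Z = 1/(jωC) = -j/(ω·C) = 0 - j37.54 Ω
Step 3 — Bridge requires nodal analysis (the Z5 bridge couples midpoints C and D, so the two paths cannot be reduced to a simple series/parallel combination). Setting node B to ground and injecting 1 A at node A, the 3-node admittance system at A, C, D solves to V_A = Z_AB = 0 - j82.72 Ω = 82.72∠-90.0° Ω.
Step 4 — Power factor: PF = cos(φ) = Re(Z)/|Z| = 0/82.72 = 0.
Step 5 — Type: Im(Z) = -82.72 ⇒ leading (phase φ = -90.0°).

PF = 0 (leading, φ = -90.0°)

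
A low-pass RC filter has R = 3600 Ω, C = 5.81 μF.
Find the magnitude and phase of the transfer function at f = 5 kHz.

Step 1 — Angular frequency: ω = 2π·5000 = 3.142e+04 rad/s.
Step 2 — Transfer function: H(jω) = 1/(1 + jωRC).
Step 3 — Denominator: 1 + jωRC = 1 + j·3.142e+04·3600·5.81e-06 = 1 + j657.1.
Step 4 — H = 2.316e-06 - j0.001522.
Step 5 — Magnitude: |H| = 0.001522 (-56.4 dB); phase: φ = -89.9°.

|H| = 0.001522 (-56.4 dB), φ = -89.9°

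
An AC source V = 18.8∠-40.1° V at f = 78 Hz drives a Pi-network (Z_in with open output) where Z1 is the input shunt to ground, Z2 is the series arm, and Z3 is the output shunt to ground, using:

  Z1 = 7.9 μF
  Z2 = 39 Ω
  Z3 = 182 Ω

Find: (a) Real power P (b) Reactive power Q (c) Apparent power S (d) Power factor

Step 1 — Angular frequency: ω = 2π·f = 2π·78 = 490.1 rad/s.
Step 2 — Component impedances:
  Z1: Z = 1/(jωC) = -j/(ω·C) = 0 - j258.3 Ω
  Z2: Z = R = 39 Ω
  Z3: Z = R = 182 Ω
Step 3 — With open output, the series arm Z2 and the output shunt Z3 appear in series to ground: Z2 + Z3 = 221 Ω.
Step 4 — Parallel with input shunt Z1: Z_in = Z1 || (Z2 + Z3) = 127.6 - j109.2 Ω = 167.9∠-40.6° Ω.
Step 5 — Source phasor: V = 18.8∠-40.1° V = 14.38 - j12.11 V.
Step 6 — Current: I = V / Z = 0.112 + j0.0008828 A = 0.112∠0.5° A.
Step 7 — Complex power: S = V·I* = 1.599 - j1.368 VA.
Step 8 — Real power: P = Re(S) = 1.599 W.
Step 9 — Reactive power: Q = Im(S) = -1.368 VAR.
Step 10 — Apparent power: |S| = 2.105 VA.
Step 11 — Power factor: PF = P/|S| = 0.7598 (leading).

(a) P = 1.599 W  (b) Q = -1.368 VAR  (c) S = 2.105 VA  (d) PF = 0.7598 (leading)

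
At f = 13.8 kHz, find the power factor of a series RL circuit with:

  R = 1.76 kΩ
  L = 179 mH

Step 1 — Angular frequency: ω = 2π·f = 2π·1.38e+04 = 8.671e+04 rad/s.
Step 2 — Component impedances:
  R: Z = R = 1760 Ω
  L: Z = jωL = j·8.671e+04·0.179 = 0 + j1.552e+04 Ω
Step 3 — Series combination: Z_total = R + L = 1760 + j1.552e+04 Ω = 1.562e+04∠83.5° Ω.
Step 4 — Power factor: PF = cos(φ) = Re(Z)/|Z| = 1760/1.562e+04 = 0.1127.
Step 5 — Type: Im(Z) = 1.552e+04 ⇒ lagging (phase φ = 83.5°).

PF = 0.1127 (lagging, φ = 83.5°)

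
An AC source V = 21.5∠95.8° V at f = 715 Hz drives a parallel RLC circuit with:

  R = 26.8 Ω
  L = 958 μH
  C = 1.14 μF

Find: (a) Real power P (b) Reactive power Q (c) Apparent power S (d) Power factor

Step 1 — Angular frequency: ω = 2π·f = 2π·715 = 4492 rad/s.
Step 2 — Component impedances:
  R: Z = R = 26.8 Ω
  L: Z = jωL = j·4492·0.000958 = 0 + j4.304 Ω
  C: Z = 1/(jωC) = -j/(ω·C) = 0 - j195.3 Ω
Step 3 — Parallel combination: 1/Z_total = 1/R + 1/L + 1/C; Z_total = 0.7037 + j4.285 Ω = 4.343∠80.7° Ω.
Step 4 — Source phasor: V = 21.5∠95.8° V = -2.173 + j21.39 V.
Step 5 — Current: I = V / Z = 4.779 + j1.292 A = 4.951∠15.1° A.
Step 6 — Complex power: S = V·I* = 17.25 + j105 VA.
Step 7 — Real power: P = Re(S) = 17.25 W.
Step 8 — Reactive power: Q = Im(S) = 105 VAR.
Step 9 — Apparent power: |S| = 106.4 VA.
Step 10 — Power factor: PF = P/|S| = 0.162 (lagging).

(a) P = 17.25 W  (b) Q = 105 VAR  (c) S = 106.4 VA  (d) PF = 0.162 (lagging)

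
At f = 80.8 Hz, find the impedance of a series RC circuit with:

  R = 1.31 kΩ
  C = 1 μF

Step 1 — Angular frequency: ω = 2π·f = 2π·80.8 = 507.7 rad/s.
Step 2 — Component impedances:
  R: Z = R = 1310 Ω
  C: Z = 1/(jωC) = -j/(ω·C) = 0 - j1970 Ω
Step 3 — Series combination: Z_total = R + C = 1310 - j1970 Ω = 2366∠-56.4° Ω.

Z = 1310 - j1970 Ω = 2366∠-56.4° Ω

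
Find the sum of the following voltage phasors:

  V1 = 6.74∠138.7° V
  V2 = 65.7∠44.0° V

Step 1 — Convert each phasor to rectangular form:
  V1 = 6.74·(cos(138.7°) + j·sin(138.7°)) = -5.064 + j4.448 V
  V2 = 65.7·(cos(44.0°) + j·sin(44.0°)) = 47.26 + j45.64 V
Step 2 — Sum components: V_total = 42.2 + j50.09 V.
Step 3 — Convert to polar: |V_total| = 65.49 V, ∠V_total = 49.9°.

V_total = 65.49∠49.9° V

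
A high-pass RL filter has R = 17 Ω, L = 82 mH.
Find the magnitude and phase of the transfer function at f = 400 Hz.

Step 1 — Angular frequency: ω = 2π·400 = 2513 rad/s.
Step 2 — Transfer function: H(jω) = jωL/(R + jωL).
Step 3 — Numerator jωL = j·206.1; denominator R + jωL = 17 + j206.1.
Step 4 — H = 0.9932 + j0.08193.
Step 5 — Magnitude: |H| = 0.9966 (-0.0 dB); phase: φ = 4.7°.

|H| = 0.9966 (-0.0 dB), φ = 4.7°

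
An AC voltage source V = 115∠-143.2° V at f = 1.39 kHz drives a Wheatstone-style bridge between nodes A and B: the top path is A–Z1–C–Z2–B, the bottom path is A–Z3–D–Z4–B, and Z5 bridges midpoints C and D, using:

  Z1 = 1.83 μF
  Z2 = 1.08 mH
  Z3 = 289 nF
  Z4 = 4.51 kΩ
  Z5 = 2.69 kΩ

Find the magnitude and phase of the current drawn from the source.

Step 1 — Angular frequency: ω = 2π·f = 2π·1390 = 8734 rad/s.
Step 2 — Component impedances:
  Z1: Z = 1/(jωC) = -j/(ω·C) = 0 - j62.57 Ω
  Z2: Z = jωL = j·8734·0.00108 = 0 + j9.432 Ω
  Z3: Z = 1/(jωC) = -j/(ω·C) = 0 - j396.2 Ω
  Z4: Z = R = 4510 Ω
  Z5: Z = R = 2690 Ω
Step 3 — Bridge requires nodal analysis (the Z5 bridge couples midpoints C and D, so the two paths cannot be reduced to a simple series/parallel combination). Setting node B to ground and injecting 1 A at node A, the 3-node admittance system at A, C, D solves to V_A = Z_AB = 1.939 - j52.61 Ω = 52.65∠-87.9° Ω.
Step 4 — Source phasor: V = 115∠-143.2° V = -92.08 - j68.89 V.
Step 5 — Ohm's law: I = V / Z_total = (-92.08 - j68.89) / (1.939 - j52.61) = 1.243 - j1.796 A.
Step 6 — Convert to polar: |I| = 2.184 A, ∠I = -55.3°.

I = 2.184∠-55.3° A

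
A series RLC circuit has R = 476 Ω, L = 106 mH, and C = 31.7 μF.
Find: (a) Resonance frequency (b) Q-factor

Step 1 — Resonance condition Im(Z)=0 gives ω₀ = 1/√(LC).
Step 2 — ω₀ = 1/√(0.106·3.17e-05) = 545.5 rad/s.
Step 3 — f₀ = ω₀/(2π) = 86.82 Hz.
Step 4 — Series Q: Q = ω₀L/R = 545.5·0.106/476 = 0.1215.

(a) f₀ = 86.82 Hz  (b) Q = 0.1215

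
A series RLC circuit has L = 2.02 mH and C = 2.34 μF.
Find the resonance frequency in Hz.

Step 1 — Resonance condition Im(Z)=0 gives ω₀ = 1/√(LC).
Step 2 — ω₀ = 1/√(0.00202·2.34e-06) = 1.455e+04 rad/s.
Step 3 — f₀ = ω₀/(2π) = 2315 Hz.

f₀ = 2315 Hz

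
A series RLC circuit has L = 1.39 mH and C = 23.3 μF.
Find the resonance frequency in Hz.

Step 1 — Resonance condition Im(Z)=0 gives ω₀ = 1/√(LC).
Step 2 — ω₀ = 1/√(0.00139·2.33e-05) = 5557 rad/s.
Step 3 — f₀ = ω₀/(2π) = 884.4 Hz.

f₀ = 884.4 Hz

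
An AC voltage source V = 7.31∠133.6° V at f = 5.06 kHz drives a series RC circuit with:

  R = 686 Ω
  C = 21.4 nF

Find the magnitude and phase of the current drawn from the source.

Step 1 — Angular frequency: ω = 2π·f = 2π·5060 = 3.179e+04 rad/s.
Step 2 — Component impedances:
  R: Z = R = 686 Ω
  C: Z = 1/(jωC) = -j/(ω·C) = 0 - j1470 Ω
Step 3 — Series combination: Z_total = R + C = 686 - j1470 Ω = 1622∠-65.0° Ω.
Step 4 — Source phasor: V = 7.31∠133.6° V = -5.041 + j5.294 V.
Step 5 — Ohm's law: I = V / Z_total = (-5.041 + j5.294) / (686 - j1470) = -0.004272 - j0.001436 A.
Step 6 — Convert to polar: |I| = 0.004507 A, ∠I = -161.4°.

I = 0.004507∠-161.4° A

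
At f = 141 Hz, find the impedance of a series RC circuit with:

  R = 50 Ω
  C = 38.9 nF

Step 1 — Angular frequency: ω = 2π·f = 2π·141 = 885.9 rad/s.
Step 2 — Component impedances:
  R: Z = R = 50 Ω
  C: Z = 1/(jωC) = -j/(ω·C) = 0 - j2.902e+04 Ω
Step 3 — Series combination: Z_total = R + C = 50 - j2.902e+04 Ω = 2.902e+04∠-89.9° Ω.

Z = 50 - j2.902e+04 Ω = 2.902e+04∠-89.9° Ω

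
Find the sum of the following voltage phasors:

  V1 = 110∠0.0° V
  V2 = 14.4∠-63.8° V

Step 1 — Convert each phasor to rectangular form:
  V1 = 110·(cos(0.0°) + j·sin(0.0°)) = 110 V
  V2 = 14.4·(cos(-63.8°) + j·sin(-63.8°)) = 6.358 - j12.92 V
Step 2 — Sum components: V_total = 116.4 - j12.92 V.
Step 3 — Convert to polar: |V_total| = 117.1 V, ∠V_total = -6.3°.

V_total = 117.1∠-6.3° V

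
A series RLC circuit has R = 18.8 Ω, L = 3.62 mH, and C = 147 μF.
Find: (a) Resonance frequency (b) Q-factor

Step 1 — Resonance condition Im(Z)=0 gives ω₀ = 1/√(LC).
Step 2 — ω₀ = 1/√(0.00362·0.000147) = 1371 rad/s.
Step 3 — f₀ = ω₀/(2π) = 218.2 Hz.
Step 4 — Series Q: Q = ω₀L/R = 1371·0.00362/18.8 = 0.264.

(a) f₀ = 218.2 Hz  (b) Q = 0.264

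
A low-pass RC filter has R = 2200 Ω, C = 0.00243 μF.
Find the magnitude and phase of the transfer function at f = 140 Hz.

Step 1 — Angular frequency: ω = 2π·140 = 879.6 rad/s.
Step 2 — Transfer function: H(jω) = 1/(1 + jωRC).
Step 3 — Denominator: 1 + jωRC = 1 + j·879.6·2200·2.43e-09 = 1 + j0.004703.
Step 4 — H = 1 - j0.004702.
Step 5 — Magnitude: |H| = 1 (-0.0 dB); phase: φ = -0.3°.

|H| = 1 (-0.0 dB), φ = -0.3°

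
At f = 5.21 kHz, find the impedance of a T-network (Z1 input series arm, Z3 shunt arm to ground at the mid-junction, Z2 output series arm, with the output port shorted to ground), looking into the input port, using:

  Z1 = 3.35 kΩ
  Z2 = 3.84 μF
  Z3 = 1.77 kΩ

Step 1 — Angular frequency: ω = 2π·f = 2π·5210 = 3.274e+04 rad/s.
Step 2 — Component impedances:
  Z1: Z = R = 3350 Ω
  Z2: Z = 1/(jωC) = -j/(ω·C) = 0 - j7.955 Ω
  Z3: Z = R = 1770 Ω
Step 3 — With the output port shorted to ground, the output series arm Z2 runs from the junction to ground; the shunt arm Z3 also runs from the junction to ground. They appear in parallel: Z3 || Z2 = 0.03575 - j7.955 Ω.
Step 4 — Series with input arm Z1: Z_in = Z1 + (Z3 || Z2) = 3350 - j7.955 Ω = 3350∠-0.1° Ω.

Z = 3350 - j7.955 Ω = 3350∠-0.1° Ω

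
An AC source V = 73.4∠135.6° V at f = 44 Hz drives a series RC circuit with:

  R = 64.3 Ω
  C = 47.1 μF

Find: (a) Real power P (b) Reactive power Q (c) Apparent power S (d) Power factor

Step 1 — Angular frequency: ω = 2π·f = 2π·44 = 276.5 rad/s.
Step 2 — Component impedances:
  R: Z = R = 64.3 Ω
  C: Z = 1/(jωC) = -j/(ω·C) = 0 - j76.8 Ω
Step 3 — Series combination: Z_total = R + C = 64.3 - j76.8 Ω = 100.2∠-50.1° Ω.
Step 4 — Source phasor: V = 73.4∠135.6° V = -52.44 + j51.36 V.
Step 5 — Current: I = V / Z = -0.7292 - j0.07229 A = 0.7328∠-174.3° A.
Step 6 — Complex power: S = V·I* = 34.53 - j41.24 VA.
Step 7 — Real power: P = Re(S) = 34.53 W.
Step 8 — Reactive power: Q = Im(S) = -41.24 VAR.
Step 9 — Apparent power: |S| = 53.79 VA.
Step 10 — Power factor: PF = P/|S| = 0.642 (leading).

(a) P = 34.53 W  (b) Q = -41.24 VAR  (c) S = 53.79 VA  (d) PF = 0.642 (leading)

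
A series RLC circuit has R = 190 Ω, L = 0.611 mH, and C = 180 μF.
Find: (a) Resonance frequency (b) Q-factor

Step 1 — Resonance condition Im(Z)=0 gives ω₀ = 1/√(LC).
Step 2 — ω₀ = 1/√(0.000611·0.00018) = 3015 rad/s.
Step 3 — f₀ = ω₀/(2π) = 479.9 Hz.
Step 4 — Series Q: Q = ω₀L/R = 3015·0.000611/190 = 0.009697.

(a) f₀ = 479.9 Hz  (b) Q = 0.009697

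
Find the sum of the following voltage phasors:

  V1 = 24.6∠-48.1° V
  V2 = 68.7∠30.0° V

Step 1 — Convert each phasor to rectangular form:
  V1 = 24.6·(cos(-48.1°) + j·sin(-48.1°)) = 16.43 - j18.31 V
  V2 = 68.7·(cos(30.0°) + j·sin(30.0°)) = 59.5 + j34.35 V
Step 2 — Sum components: V_total = 75.92 + j16.04 V.
Step 3 — Convert to polar: |V_total| = 77.6 V, ∠V_total = 11.9°.

V_total = 77.6∠11.9° V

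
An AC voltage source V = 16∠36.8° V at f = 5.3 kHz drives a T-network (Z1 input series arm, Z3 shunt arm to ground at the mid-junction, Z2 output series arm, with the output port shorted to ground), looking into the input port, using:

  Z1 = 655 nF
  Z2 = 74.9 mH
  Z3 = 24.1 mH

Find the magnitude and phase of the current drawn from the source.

Step 1 — Angular frequency: ω = 2π·f = 2π·5300 = 3.33e+04 rad/s.
Step 2 — Component impedances:
  Z1: Z = 1/(jωC) = -j/(ω·C) = 0 - j45.85 Ω
  Z2: Z = jωL = j·3.33e+04·0.0749 = 0 + j2494 Ω
  Z3: Z = jωL = j·3.33e+04·0.0241 = 0 + j802.6 Ω
Step 3 — With the output port shorted to ground, the output series arm Z2 runs from the junction to ground; the shunt arm Z3 also runs from the junction to ground. They appear in parallel: Z3 || Z2 = 0 + j607.2 Ω.
Step 4 — Series with input arm Z1: Z_in = Z1 + (Z3 || Z2) = 0 + j561.3 Ω = 561.3∠90.0° Ω.
Step 5 — Source phasor: V = 16∠36.8° V = 12.81 + j9.584 V.
Step 6 — Ohm's law: I = V / Z_total = (12.81 + j9.584) / (0 + j561.3) = 0.01707 - j0.02282 A.
Step 7 — Convert to polar: |I| = 0.0285 A, ∠I = -53.2°.

I = 0.0285∠-53.2° A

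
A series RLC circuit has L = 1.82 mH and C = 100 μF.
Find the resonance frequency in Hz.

Step 1 — Resonance condition Im(Z)=0 gives ω₀ = 1/√(LC).
Step 2 — ω₀ = 1/√(0.00182·0.0001) = 2344 rad/s.
Step 3 — f₀ = ω₀/(2π) = 373.1 Hz.

f₀ = 373.1 Hz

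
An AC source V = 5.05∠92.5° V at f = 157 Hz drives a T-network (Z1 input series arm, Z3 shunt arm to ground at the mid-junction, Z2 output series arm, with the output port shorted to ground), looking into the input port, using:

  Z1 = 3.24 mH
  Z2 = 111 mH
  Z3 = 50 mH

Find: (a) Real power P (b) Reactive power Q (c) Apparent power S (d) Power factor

Step 1 — Angular frequency: ω = 2π·f = 2π·157 = 986.5 rad/s.
Step 2 — Component impedances:
  Z1: Z = jωL = j·986.5·0.00324 = 0 + j3.196 Ω
  Z2: Z = jωL = j·986.5·0.111 = 0 + j109.5 Ω
  Z3: Z = jωL = j·986.5·0.05 = 0 + j49.32 Ω
Step 3 — With the output port shorted to ground, the output series arm Z2 runs from the junction to ground; the shunt arm Z3 also runs from the junction to ground. They appear in parallel: Z3 || Z2 = 0 + j34.01 Ω.
Step 4 — Series with input arm Z1: Z_in = Z1 + (Z3 || Z2) = 0 + j37.2 Ω = 37.2∠90.0° Ω.
Step 5 — Source phasor: V = 5.05∠92.5° V = -0.2203 + j5.045 V.
Step 6 — Current: I = V / Z = 0.1356 + j0.005921 A = 0.1357∠2.5° A.
Step 7 — Complex power: S = V·I* = 0 + j0.6855 VA.
Step 8 — Real power: P = Re(S) = 0 W.
Step 9 — Reactive power: Q = Im(S) = 0.6855 VAR.
Step 10 — Apparent power: |S| = 0.6855 VA.
Step 11 — Power factor: PF = P/|S| = 0 (lagging).

(a) P = 0 W  (b) Q = 0.6855 VAR  (c) S = 0.6855 VA  (d) PF = 0 (lagging)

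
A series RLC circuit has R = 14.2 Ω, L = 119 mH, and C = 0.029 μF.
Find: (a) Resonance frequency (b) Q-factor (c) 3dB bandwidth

Step 1 — Resonance condition Im(Z)=0 gives ω₀ = 1/√(LC).
Step 2 — ω₀ = 1/√(0.119·2.9e-08) = 1.702e+04 rad/s.
Step 3 — f₀ = ω₀/(2π) = 2709 Hz.
Step 4 — Series Q: Q = ω₀L/R = 1.702e+04·0.119/14.2 = 142.7.
Step 5 — 3dB bandwidth: Δω = ω₀/Q = 119.3 rad/s; BW = Δω/(2π) = 18.99 Hz.

(a) f₀ = 2709 Hz  (b) Q = 142.7  (c) BW = 18.99 Hz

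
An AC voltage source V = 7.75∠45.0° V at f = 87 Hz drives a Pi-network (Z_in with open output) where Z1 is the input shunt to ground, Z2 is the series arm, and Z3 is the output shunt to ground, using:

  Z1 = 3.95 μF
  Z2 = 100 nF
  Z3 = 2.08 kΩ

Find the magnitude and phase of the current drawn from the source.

Step 1 — Angular frequency: ω = 2π·f = 2π·87 = 546.6 rad/s.
Step 2 — Component impedances:
  Z1: Z = 1/(jωC) = -j/(ω·C) = 0 - j463.1 Ω
  Z2: Z = 1/(jωC) = -j/(ω·C) = 0 - j1.829e+04 Ω
  Z3: Z = R = 2080 Ω
Step 3 — With open output, the series arm Z2 and the output shunt Z3 appear in series to ground: Z2 + Z3 = 2080 - j1.829e+04 Ω.
Step 4 — Parallel with input shunt Z1: Z_in = Z1 || (Z2 + Z3) = 1.253 - j451.8 Ω = 451.8∠-89.8° Ω.
Step 5 — Source phasor: V = 7.75∠45.0° V = 5.48 + j5.48 V.
Step 6 — Ohm's law: I = V / Z_total = (5.48 + j5.48) / (1.253 - j451.8) = -0.01209 + j0.01216 A.
Step 7 — Convert to polar: |I| = 0.01715 A, ∠I = 134.8°.

I = 0.01715∠134.8° A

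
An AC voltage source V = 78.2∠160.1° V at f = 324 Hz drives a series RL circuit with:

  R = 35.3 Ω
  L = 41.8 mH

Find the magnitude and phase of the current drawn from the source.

Step 1 — Angular frequency: ω = 2π·f = 2π·324 = 2036 rad/s.
Step 2 — Component impedances:
  R: Z = R = 35.3 Ω
  L: Z = jωL = j·2036·0.0418 = 0 + j85.09 Ω
Step 3 — Series combination: Z_total = R + L = 35.3 + j85.09 Ω = 92.13∠67.5° Ω.
Step 4 — Source phasor: V = 78.2∠160.1° V = -73.53 + j26.62 V.
Step 5 — Ohm's law: I = V / Z_total = (-73.53 + j26.62) / (35.3 + j85.09) = -0.03895 + j0.8479 A.
Step 6 — Convert to polar: |I| = 0.8488 A, ∠I = 92.6°.

I = 0.8488∠92.6° A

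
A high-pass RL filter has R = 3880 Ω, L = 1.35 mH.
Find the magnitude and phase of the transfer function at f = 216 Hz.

Step 1 — Angular frequency: ω = 2π·216 = 1357 rad/s.
Step 2 — Transfer function: H(jω) = jωL/(R + jωL).
Step 3 — Numerator jωL = j·1.832; denominator R + jωL = 3880 + j1.832.
Step 4 — H = 2.23e-07 + j0.0004722.
Step 5 — Magnitude: |H| = 0.0004722 (-66.5 dB); phase: φ = 90.0°.

|H| = 0.0004722 (-66.5 dB), φ = 90.0°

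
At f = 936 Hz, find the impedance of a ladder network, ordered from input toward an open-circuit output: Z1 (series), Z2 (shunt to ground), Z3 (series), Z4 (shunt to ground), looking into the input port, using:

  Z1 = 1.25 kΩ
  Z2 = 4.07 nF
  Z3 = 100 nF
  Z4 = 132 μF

Step 1 — Angular frequency: ω = 2π·f = 2π·936 = 5881 rad/s.
Step 2 — Component impedances:
  Z1: Z = R = 1250 Ω
  Z2: Z = 1/(jωC) = -j/(ω·C) = 0 - j4.178e+04 Ω
  Z3: Z = 1/(jωC) = -j/(ω·C) = 0 - j1700 Ω
  Z4: Z = 1/(jωC) = -j/(ω·C) = 0 - j1.288 Ω
Step 3 — Ladder network (open output): work backward from the far end, alternating series and parallel combinations. Z_in = 1250 - j1635 Ω = 2058∠-52.6° Ω.

Z = 1250 - j1635 Ω = 2058∠-52.6° Ω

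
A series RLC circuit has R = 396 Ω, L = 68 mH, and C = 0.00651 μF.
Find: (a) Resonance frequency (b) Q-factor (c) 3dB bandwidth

Step 1 — Resonance: ω₀ = 1/√(LC) = 1/√(0.068·6.51e-09) = 4.753e+04 rad/s.
Step 2 — f₀ = ω₀/(2π) = 7564 Hz.
Step 3 — Series Q: Q = ω₀L/R = 4.753e+04·0.068/396 = 8.161.
Step 4 — Bandwidth: Δω = ω₀/Q = 5824 rad/s; BW = Δω/(2π) = 926.8 Hz.

(a) f₀ = 7564 Hz  (b) Q = 8.161  (c) BW = 926.8 Hz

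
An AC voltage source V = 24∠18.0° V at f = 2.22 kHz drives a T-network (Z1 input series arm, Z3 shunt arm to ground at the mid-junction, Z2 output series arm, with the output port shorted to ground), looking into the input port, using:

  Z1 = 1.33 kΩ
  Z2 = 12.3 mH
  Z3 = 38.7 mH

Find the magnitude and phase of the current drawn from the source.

Step 1 — Angular frequency: ω = 2π·f = 2π·2220 = 1.395e+04 rad/s.
Step 2 — Component impedances:
  Z1: Z = R = 1330 Ω
  Z2: Z = jωL = j·1.395e+04·0.0123 = 0 + j171.6 Ω
  Z3: Z = jωL = j·1.395e+04·0.0387 = 0 + j539.8 Ω
Step 3 — With the output port shorted to ground, the output series arm Z2 runs from the junction to ground; the shunt arm Z3 also runs from the junction to ground. They appear in parallel: Z3 || Z2 = 0 + j130.2 Ω.
Step 4 — Series with input arm Z1: Z_in = Z1 + (Z3 || Z2) = 1330 + j130.2 Ω = 1336∠5.6° Ω.
Step 5 — Source phasor: V = 24∠18.0° V = 22.83 + j7.416 V.
Step 6 — Ohm's law: I = V / Z_total = (22.83 + j7.416) / (1330 + j130.2) = 0.01754 + j0.003859 A.
Step 7 — Convert to polar: |I| = 0.01796 A, ∠I = 12.4°.

I = 0.01796∠12.4° A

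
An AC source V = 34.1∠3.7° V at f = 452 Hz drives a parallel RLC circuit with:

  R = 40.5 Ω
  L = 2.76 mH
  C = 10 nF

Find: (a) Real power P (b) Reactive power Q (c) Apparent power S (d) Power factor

Step 1 — Angular frequency: ω = 2π·f = 2π·452 = 2840 rad/s.
Step 2 — Component impedances:
  R: Z = R = 40.5 Ω
  L: Z = jωL = j·2840·0.00276 = 0 + j7.838 Ω
  C: Z = 1/(jωC) = -j/(ω·C) = 0 - j3.521e+04 Ω
Step 3 — Parallel combination: 1/Z_total = 1/R + 1/L + 1/C; Z_total = 1.463 + j7.557 Ω = 7.697∠79.0° Ω.
Step 4 — Source phasor: V = 34.1∠3.7° V = 34.03 + j2.201 V.
Step 5 — Current: I = V / Z = 1.121 - j4.286 A = 4.43∠-75.3° A.
Step 6 — Complex power: S = V·I* = 28.71 + j148.3 VA.
Step 7 — Real power: P = Re(S) = 28.71 W.
Step 8 — Reactive power: Q = Im(S) = 148.3 VAR.
Step 9 — Apparent power: |S| = 151.1 VA.
Step 10 — Power factor: PF = P/|S| = 0.1901 (lagging).

(a) P = 28.71 W  (b) Q = 148.3 VAR  (c) S = 151.1 VA  (d) PF = 0.1901 (lagging)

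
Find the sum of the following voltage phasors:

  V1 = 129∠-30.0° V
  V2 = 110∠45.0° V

Step 1 — Convert each phasor to rectangular form:
  V1 = 129·(cos(-30.0°) + j·sin(-30.0°)) = 111.7 - j64.5 V
  V2 = 110·(cos(45.0°) + j·sin(45.0°)) = 77.78 + j77.78 V
Step 2 — Sum components: V_total = 189.5 + j13.28 V.
Step 3 — Convert to polar: |V_total| = 190 V, ∠V_total = 4.0°.

V_total = 190∠4.0° V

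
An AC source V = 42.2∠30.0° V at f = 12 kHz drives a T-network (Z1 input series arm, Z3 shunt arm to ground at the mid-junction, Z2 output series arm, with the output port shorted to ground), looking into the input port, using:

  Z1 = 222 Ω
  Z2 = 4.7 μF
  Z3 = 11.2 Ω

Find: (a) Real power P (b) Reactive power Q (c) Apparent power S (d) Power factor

Step 1 — Angular frequency: ω = 2π·f = 2π·1.2e+04 = 7.54e+04 rad/s.
Step 2 — Component impedances:
  Z1: Z = R = 222 Ω
  Z2: Z = 1/(jωC) = -j/(ω·C) = 0 - j2.822 Ω
  Z3: Z = R = 11.2 Ω
Step 3 — With the output port shorted to ground, the output series arm Z2 runs from the junction to ground; the shunt arm Z3 also runs from the junction to ground. They appear in parallel: Z3 || Z2 = 0.6686 - j2.653 Ω.
Step 4 — Series with input arm Z1: Z_in = Z1 + (Z3 || Z2) = 222.7 - j2.653 Ω = 222.7∠-0.7° Ω.
Step 5 — Source phasor: V = 42.2∠30.0° V = 36.55 + j21.1 V.
Step 6 — Current: I = V / Z = 0.163 + j0.0967 A = 0.1895∠30.7° A.
Step 7 — Complex power: S = V·I* = 7.997 - j0.09529 VA.
Step 8 — Real power: P = Re(S) = 7.997 W.
Step 9 — Reactive power: Q = Im(S) = -0.09529 VAR.
Step 10 — Apparent power: |S| = 7.997 VA.
Step 11 — Power factor: PF = P/|S| = 0.9999 (leading).

(a) P = 7.997 W  (b) Q = -0.09529 VAR  (c) S = 7.997 VA  (d) PF = 0.9999 (leading)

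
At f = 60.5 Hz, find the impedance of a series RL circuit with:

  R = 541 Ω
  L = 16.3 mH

Step 1 — Angular frequency: ω = 2π·f = 2π·60.5 = 380.1 rad/s.
Step 2 — Component impedances:
  R: Z = R = 541 Ω
  L: Z = jωL = j·380.1·0.0163 = 0 + j6.196 Ω
Step 3 — Series combination: Z_total = R + L = 541 + j6.196 Ω = 541∠0.7° Ω.

Z = 541 + j6.196 Ω = 541∠0.7° Ω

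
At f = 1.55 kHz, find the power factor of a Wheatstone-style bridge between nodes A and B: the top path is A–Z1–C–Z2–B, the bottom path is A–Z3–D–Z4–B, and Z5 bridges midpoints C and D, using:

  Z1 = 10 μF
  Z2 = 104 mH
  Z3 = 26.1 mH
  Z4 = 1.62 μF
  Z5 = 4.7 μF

Step 1 — Angular frequency: ω = 2π·f = 2π·1550 = 9739 rad/s.
Step 2 — Component impedances:
  Z1: Z = 1/(jωC) = -j/(ω·C) = 0 - j10.27 Ω
  Z2: Z = jωL = j·9739·0.104 = 0 + j1013 Ω
  Z3: Z = jωL = j·9739·0.0261 = 0 + j254.2 Ω
  Z4: Z = 1/(jωC) = -j/(ω·C) = 0 - j63.38 Ω
  Z5: Z = 1/(jωC) = -j/(ω·C) = 0 - j21.85 Ω
Step 3 — Bridge requires nodal analysis (the Z5 bridge couples midpoints C and D, so the two paths cannot be reduced to a simple series/parallel combination). Setting node B to ground and injecting 1 A at node A, the 3-node admittance system at A, C, D solves to V_A = Z_AB = 0 - j108.6 Ω = 108.6∠-90.0° Ω.
Step 4 — Power factor: PF = cos(φ) = Re(Z)/|Z| = -0/108.6 = -0.
Step 5 — Type: Im(Z) = -108.6 ⇒ leading (phase φ = -90.0°).

PF = -0 (leading, φ = -90.0°)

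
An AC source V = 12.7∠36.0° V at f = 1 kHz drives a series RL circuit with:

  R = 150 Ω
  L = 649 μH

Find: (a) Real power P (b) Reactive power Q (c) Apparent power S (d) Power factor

Step 1 — Angular frequency: ω = 2π·f = 2π·1000 = 6283 rad/s.
Step 2 — Component impedances:
  R: Z = R = 150 Ω
  L: Z = jωL = j·6283·0.000649 = 0 + j4.078 Ω
Step 3 — Series combination: Z_total = R + L = 150 + j4.078 Ω = 150.1∠1.6° Ω.
Step 4 — Source phasor: V = 12.7∠36.0° V = 10.27 + j7.465 V.
Step 5 — Current: I = V / Z = 0.0698 + j0.04787 A = 0.08464∠34.4° A.
Step 6 — Complex power: S = V·I* = 1.074 + j0.02921 VA.
Step 7 — Real power: P = Re(S) = 1.074 W.
Step 8 — Reactive power: Q = Im(S) = 0.02921 VAR.
Step 9 — Apparent power: |S| = 1.075 VA.
Step 10 — Power factor: PF = P/|S| = 0.9996 (lagging).

(a) P = 1.074 W  (b) Q = 0.02921 VAR  (c) S = 1.075 VA  (d) PF = 0.9996 (lagging)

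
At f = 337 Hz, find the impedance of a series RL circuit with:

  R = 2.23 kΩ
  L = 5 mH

Step 1 — Angular frequency: ω = 2π·f = 2π·337 = 2117 rad/s.
Step 2 — Component impedances:
  R: Z = R = 2230 Ω
  L: Z = jωL = j·2117·0.005 = 0 + j10.59 Ω
Step 3 — Series combination: Z_total = R + L = 2230 + j10.59 Ω = 2230∠0.3° Ω.

Z = 2230 + j10.59 Ω = 2230∠0.3° Ω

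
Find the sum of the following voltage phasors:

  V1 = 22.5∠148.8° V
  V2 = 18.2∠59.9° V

Step 1 — Convert each phasor to rectangular form:
  V1 = 22.5·(cos(148.8°) + j·sin(148.8°)) = -19.25 + j11.66 V
  V2 = 18.2·(cos(59.9°) + j·sin(59.9°)) = 9.127 + j15.75 V
Step 2 — Sum components: V_total = -10.12 + j27.4 V.
Step 3 — Convert to polar: |V_total| = 29.21 V, ∠V_total = 110.3°.

V_total = 29.21∠110.3° V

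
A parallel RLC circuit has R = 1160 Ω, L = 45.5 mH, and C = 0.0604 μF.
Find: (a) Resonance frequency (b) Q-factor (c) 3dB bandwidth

Step 1 — Resonance: ω₀ = 1/√(LC) = 1/√(0.0455·6.04e-08) = 1.908e+04 rad/s.
Step 2 — f₀ = ω₀/(2π) = 3036 Hz.
Step 3 — Parallel Q: Q = R/(ω₀L) = 1160/(1.908e+04·0.0455) = 1.337.
Step 4 — Bandwidth: Δω = ω₀/Q = 1.427e+04 rad/s; BW = Δω/(2π) = 2272 Hz.

(a) f₀ = 3036 Hz  (b) Q = 1.337  (c) BW = 2272 Hz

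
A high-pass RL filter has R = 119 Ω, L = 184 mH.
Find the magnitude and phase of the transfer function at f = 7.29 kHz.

Step 1 — Angular frequency: ω = 2π·7290 = 4.58e+04 rad/s.
Step 2 — Transfer function: H(jω) = jωL/(R + jωL).
Step 3 — Numerator jωL = j·8428; denominator R + jωL = 119 + j8428.
Step 4 — H = 0.9998 + j0.01412.
Step 5 — Magnitude: |H| = 0.9999 (-0.0 dB); phase: φ = 0.8°.

|H| = 0.9999 (-0.0 dB), φ = 0.8°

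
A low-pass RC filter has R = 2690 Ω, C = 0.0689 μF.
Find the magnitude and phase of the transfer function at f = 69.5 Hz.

Step 1 — Angular frequency: ω = 2π·69.5 = 436.7 rad/s.
Step 2 — Transfer function: H(jω) = 1/(1 + jωRC).
Step 3 — Denominator: 1 + jωRC = 1 + j·436.7·2690·6.89e-08 = 1 + j0.08093.
Step 4 — H = 0.9935 - j0.08041.
Step 5 — Magnitude: |H| = 0.9967 (-0.0 dB); phase: φ = -4.6°.

|H| = 0.9967 (-0.0 dB), φ = -4.6°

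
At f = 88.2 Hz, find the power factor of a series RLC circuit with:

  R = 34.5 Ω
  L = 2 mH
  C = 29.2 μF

Step 1 — Angular frequency: ω = 2π·f = 2π·88.2 = 554.2 rad/s.
Step 2 — Component impedances:
  R: Z = R = 34.5 Ω
  L: Z = jωL = j·554.2·0.002 = 0 + j1.108 Ω
  C: Z = 1/(jωC) = -j/(ω·C) = 0 - j61.8 Ω
Step 3 — Series combination: Z_total = R + L + C = 34.5 - j60.69 Ω = 69.81∠-60.4° Ω.
Step 4 — Power factor: PF = cos(φ) = Re(Z)/|Z| = 34.5/69.81 = 0.4942.
Step 5 — Type: Im(Z) = -60.69 ⇒ leading (phase φ = -60.4°).

PF = 0.4942 (leading, φ = -60.4°)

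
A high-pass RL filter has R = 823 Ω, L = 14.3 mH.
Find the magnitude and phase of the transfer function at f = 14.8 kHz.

Step 1 — Angular frequency: ω = 2π·1.48e+04 = 9.299e+04 rad/s.
Step 2 — Transfer function: H(jω) = jωL/(R + jωL).
Step 3 — Numerator jωL = j·1330; denominator R + jωL = 823 + j1330.
Step 4 — H = 0.723 + j0.4475.
Step 5 — Magnitude: |H| = 0.8503 (-1.4 dB); phase: φ = 31.8°.

|H| = 0.8503 (-1.4 dB), φ = 31.8°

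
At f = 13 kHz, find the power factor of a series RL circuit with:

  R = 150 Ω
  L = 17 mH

Step 1 — Angular frequency: ω = 2π·f = 2π·1.3e+04 = 8.168e+04 rad/s.
Step 2 — Component impedances:
  R: Z = R = 150 Ω
  L: Z = jωL = j·8.168e+04·0.017 = 0 + j1389 Ω
Step 3 — Series combination: Z_total = R + L = 150 + j1389 Ω = 1397∠83.8° Ω.
Step 4 — Power factor: PF = cos(φ) = Re(Z)/|Z| = 150/1397 = 0.1074.
Step 5 — Type: Im(Z) = 1389 ⇒ lagging (phase φ = 83.8°).

PF = 0.1074 (lagging, φ = 83.8°)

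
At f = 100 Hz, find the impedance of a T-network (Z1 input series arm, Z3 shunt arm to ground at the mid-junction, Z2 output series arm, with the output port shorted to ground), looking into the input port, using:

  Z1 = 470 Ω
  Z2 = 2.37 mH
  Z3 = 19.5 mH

Step 1 — Angular frequency: ω = 2π·f = 2π·100 = 628.3 rad/s.
Step 2 — Component impedances:
  Z1: Z = R = 470 Ω
  Z2: Z = jωL = j·628.3·0.00237 = 0 + j1.489 Ω
  Z3: Z = jωL = j·628.3·0.0195 = 0 + j12.25 Ω
Step 3 — With the output port shorted to ground, the output series arm Z2 runs from the junction to ground; the shunt arm Z3 also runs from the junction to ground. They appear in parallel: Z3 || Z2 = 0 + j1.328 Ω.
Step 4 — Series with input arm Z1: Z_in = Z1 + (Z3 || Z2) = 470 + j1.328 Ω = 470∠0.2° Ω.

Z = 470 + j1.328 Ω = 470∠0.2° Ω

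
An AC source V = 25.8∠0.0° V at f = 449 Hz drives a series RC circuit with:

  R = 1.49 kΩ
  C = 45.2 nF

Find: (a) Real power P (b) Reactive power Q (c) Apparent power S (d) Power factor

Step 1 — Angular frequency: ω = 2π·f = 2π·449 = 2821 rad/s.
Step 2 — Component impedances:
  R: Z = R = 1490 Ω
  C: Z = 1/(jωC) = -j/(ω·C) = 0 - j7842 Ω
Step 3 — Series combination: Z_total = R + C = 1490 - j7842 Ω = 7982∠-79.2° Ω.
Step 4 — Source phasor: V = 25.8∠0.0° V = 25.8 V.
Step 5 — Current: I = V / Z = 0.0006033 + j0.003175 A = 0.003232∠79.2° A.
Step 6 — Complex power: S = V·I* = 0.01557 - j0.08192 VA.
Step 7 — Real power: P = Re(S) = 0.01557 W.
Step 8 — Reactive power: Q = Im(S) = -0.08192 VAR.
Step 9 — Apparent power: |S| = 0.08339 VA.
Step 10 — Power factor: PF = P/|S| = 0.1867 (leading).

(a) P = 0.01557 W  (b) Q = -0.08192 VAR  (c) S = 0.08339 VA  (d) PF = 0.1867 (leading)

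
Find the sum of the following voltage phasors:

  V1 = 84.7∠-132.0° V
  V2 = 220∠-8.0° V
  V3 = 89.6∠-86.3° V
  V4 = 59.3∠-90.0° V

Step 1 — Convert each phasor to rectangular form:
  V1 = 84.7·(cos(-132.0°) + j·sin(-132.0°)) = -56.68 - j62.94 V
  V2 = 220·(cos(-8.0°) + j·sin(-8.0°)) = 217.9 - j30.62 V
  V3 = 89.6·(cos(-86.3°) + j·sin(-86.3°)) = 5.782 - j89.41 V
  V4 = 59.3·(cos(-90.0°) + j·sin(-90.0°)) = 0 - j59.3 V
Step 2 — Sum components: V_total = 167 - j242.3 V.
Step 3 — Convert to polar: |V_total| = 294.2 V, ∠V_total = -55.4°.

V_total = 294.2∠-55.4° V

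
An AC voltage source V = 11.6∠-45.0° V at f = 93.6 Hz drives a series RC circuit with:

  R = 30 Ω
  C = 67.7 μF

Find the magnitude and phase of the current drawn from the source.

Step 1 — Angular frequency: ω = 2π·f = 2π·93.6 = 588.1 rad/s.
Step 2 — Component impedances:
  R: Z = R = 30 Ω
  C: Z = 1/(jωC) = -j/(ω·C) = 0 - j25.12 Ω
Step 3 — Series combination: Z_total = R + C = 30 - j25.12 Ω = 39.13∠-39.9° Ω.
Step 4 — Source phasor: V = 11.6∠-45.0° V = 8.202 - j8.202 V.
Step 5 — Ohm's law: I = V / Z_total = (8.202 - j8.202) / (30 - j25.12) = 0.2953 - j0.02617 A.
Step 6 — Convert to polar: |I| = 0.2965 A, ∠I = -5.1°.

I = 0.2965∠-5.1° A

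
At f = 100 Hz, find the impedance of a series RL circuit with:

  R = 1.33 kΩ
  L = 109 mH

Step 1 — Angular frequency: ω = 2π·f = 2π·100 = 628.3 rad/s.
Step 2 — Component impedances:
  R: Z = R = 1330 Ω
  L: Z = jωL = j·628.3·0.109 = 0 + j68.49 Ω
Step 3 — Series combination: Z_total = R + L = 1330 + j68.49 Ω = 1332∠2.9° Ω.

Z = 1330 + j68.49 Ω = 1332∠2.9° Ω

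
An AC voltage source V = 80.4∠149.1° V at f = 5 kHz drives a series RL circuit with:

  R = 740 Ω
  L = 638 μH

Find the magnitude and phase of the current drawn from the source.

Step 1 — Angular frequency: ω = 2π·f = 2π·5000 = 3.142e+04 rad/s.
Step 2 — Component impedances:
  R: Z = R = 740 Ω
  L: Z = jωL = j·3.142e+04·0.000638 = 0 + j20.04 Ω
Step 3 — Series combination: Z_total = R + L = 740 + j20.04 Ω = 740.3∠1.6° Ω.
Step 4 — Source phasor: V = 80.4∠149.1° V = -68.99 + j41.29 V.
Step 5 — Ohm's law: I = V / Z_total = (-68.99 + j41.29) / (740 + j20.04) = -0.09165 + j0.05828 A.
Step 6 — Convert to polar: |I| = 0.1086 A, ∠I = 147.5°.

I = 0.1086∠147.5° A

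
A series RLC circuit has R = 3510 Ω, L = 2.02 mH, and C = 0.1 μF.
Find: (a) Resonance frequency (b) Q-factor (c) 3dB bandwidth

Step 1 — Resonance condition Im(Z)=0 gives ω₀ = 1/√(LC).
Step 2 — ω₀ = 1/√(0.00202·1e-07) = 7.036e+04 rad/s.
Step 3 — f₀ = ω₀/(2π) = 1.12e+04 Hz.
Step 4 — Series Q: Q = ω₀L/R = 7.036e+04·0.00202/3510 = 0.04049.
Step 5 — 3dB bandwidth: Δω = ω₀/Q = 1.738e+06 rad/s; BW = Δω/(2π) = 2.766e+05 Hz.

(a) f₀ = 1.12e+04 Hz  (b) Q = 0.04049  (c) BW = 2.766e+05 Hz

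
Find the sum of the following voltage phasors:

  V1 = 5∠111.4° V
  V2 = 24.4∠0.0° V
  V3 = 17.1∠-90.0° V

Step 1 — Convert each phasor to rectangular form:
  V1 = 5·(cos(111.4°) + j·sin(111.4°)) = -1.824 + j4.655 V
  V2 = 24.4·(cos(0.0°) + j·sin(0.0°)) = 24.4 V
  V3 = 17.1·(cos(-90.0°) + j·sin(-90.0°)) = 0 - j17.1 V
Step 2 — Sum components: V_total = 22.58 - j12.44 V.
Step 3 — Convert to polar: |V_total| = 25.78 V, ∠V_total = -28.9°.

V_total = 25.78∠-28.9° V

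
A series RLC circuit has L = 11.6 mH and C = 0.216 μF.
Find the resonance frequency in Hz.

Step 1 — Resonance condition Im(Z)=0 gives ω₀ = 1/√(LC).
Step 2 — ω₀ = 1/√(0.0116·2.16e-07) = 1.998e+04 rad/s.
Step 3 — f₀ = ω₀/(2π) = 3180 Hz.

f₀ = 3180 Hz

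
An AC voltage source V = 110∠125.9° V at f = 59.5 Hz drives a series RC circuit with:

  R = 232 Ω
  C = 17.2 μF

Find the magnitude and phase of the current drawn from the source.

Step 1 — Angular frequency: ω = 2π·f = 2π·59.5 = 373.8 rad/s.
Step 2 — Component impedances:
  R: Z = R = 232 Ω
  C: Z = 1/(jωC) = -j/(ω·C) = 0 - j155.5 Ω
Step 3 — Series combination: Z_total = R + C = 232 - j155.5 Ω = 279.3∠-33.8° Ω.
Step 4 — Source phasor: V = 110∠125.9° V = -64.5 + j89.1 V.
Step 5 — Ohm's law: I = V / Z_total = (-64.5 + j89.1) / (232 - j155.5) = -0.3695 + j0.1364 A.
Step 6 — Convert to polar: |I| = 0.3938 A, ∠I = 159.7°.

I = 0.3938∠159.7° A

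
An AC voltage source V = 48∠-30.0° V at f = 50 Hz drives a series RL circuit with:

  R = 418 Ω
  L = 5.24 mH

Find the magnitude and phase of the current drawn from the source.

Step 1 — Angular frequency: ω = 2π·f = 2π·50 = 314.2 rad/s.
Step 2 — Component impedances:
  R: Z = R = 418 Ω
  L: Z = jωL = j·314.2·0.00524 = 0 + j1.646 Ω
Step 3 — Series combination: Z_total = R + L = 418 + j1.646 Ω = 418∠0.2° Ω.
Step 4 — Source phasor: V = 48∠-30.0° V = 41.57 - j24 V.
Step 5 — Ohm's law: I = V / Z_total = (41.57 - j24) / (418 + j1.646) = 0.09922 - j0.05781 A.
Step 6 — Convert to polar: |I| = 0.1148 A, ∠I = -30.2°.

I = 0.1148∠-30.2° A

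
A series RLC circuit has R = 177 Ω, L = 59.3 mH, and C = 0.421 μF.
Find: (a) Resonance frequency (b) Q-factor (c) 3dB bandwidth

Step 1 — Resonance: ω₀ = 1/√(LC) = 1/√(0.0593·4.21e-07) = 6329 rad/s.
Step 2 — f₀ = ω₀/(2π) = 1007 Hz.
Step 3 — Series Q: Q = ω₀L/R = 6329·0.0593/177 = 2.12.
Step 4 — Bandwidth: Δω = ω₀/Q = 2985 rad/s; BW = Δω/(2π) = 475 Hz.

(a) f₀ = 1007 Hz  (b) Q = 2.12  (c) BW = 475 Hz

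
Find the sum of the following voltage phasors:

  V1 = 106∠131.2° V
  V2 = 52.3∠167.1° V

Step 1 — Convert each phasor to rectangular form:
  V1 = 106·(cos(131.2°) + j·sin(131.2°)) = -69.82 + j79.76 V
  V2 = 52.3·(cos(167.1°) + j·sin(167.1°)) = -50.98 + j11.68 V
Step 2 — Sum components: V_total = -120.8 + j91.43 V.
Step 3 — Convert to polar: |V_total| = 151.5 V, ∠V_total = 142.9°.

V_total = 151.5∠142.9° V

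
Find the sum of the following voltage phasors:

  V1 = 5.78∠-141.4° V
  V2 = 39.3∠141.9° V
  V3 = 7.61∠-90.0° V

Step 1 — Convert each phasor to rectangular form:
  V1 = 5.78·(cos(-141.4°) + j·sin(-141.4°)) = -4.517 - j3.606 V
  V2 = 39.3·(cos(141.9°) + j·sin(141.9°)) = -30.93 + j24.25 V
  V3 = 7.61·(cos(-90.0°) + j·sin(-90.0°)) = 0 - j7.61 V
Step 2 — Sum components: V_total = -35.44 + j13.03 V.
Step 3 — Convert to polar: |V_total| = 37.76 V, ∠V_total = 159.8°.

V_total = 37.76∠159.8° V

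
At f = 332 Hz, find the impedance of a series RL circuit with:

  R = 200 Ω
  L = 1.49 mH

Step 1 — Angular frequency: ω = 2π·f = 2π·332 = 2086 rad/s.
Step 2 — Component impedances:
  R: Z = R = 200 Ω
  L: Z = jωL = j·2086·0.00149 = 0 + j3.108 Ω
Step 3 — Series combination: Z_total = R + L = 200 + j3.108 Ω = 200∠0.9° Ω.

Z = 200 + j3.108 Ω = 200∠0.9° Ω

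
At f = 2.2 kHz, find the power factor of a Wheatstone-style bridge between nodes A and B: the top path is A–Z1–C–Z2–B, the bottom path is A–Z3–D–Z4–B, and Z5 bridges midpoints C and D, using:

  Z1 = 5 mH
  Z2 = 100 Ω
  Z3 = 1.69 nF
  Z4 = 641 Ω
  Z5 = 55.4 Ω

Step 1 — Angular frequency: ω = 2π·f = 2π·2200 = 1.382e+04 rad/s.
Step 2 — Component impedances:
  Z1: Z = jωL = j·1.382e+04·0.005 = 0 + j69.12 Ω
  Z2: Z = R = 100 Ω
  Z3: Z = 1/(jωC) = -j/(ω·C) = 0 - j4.281e+04 Ω
  Z4: Z = R = 641 Ω
  Z5: Z = R = 55.4 Ω
Step 3 — Bridge requires nodal analysis (the Z5 bridge couples midpoints C and D, so the two paths cannot be reduced to a simple series/parallel combination). Setting node B to ground and injecting 1 A at node A, the 3-node admittance system at A, C, D solves to V_A = Z_AB = 87.47 + j69.23 Ω = 111.5∠38.4° Ω.
Step 4 — Power factor: PF = cos(φ) = Re(Z)/|Z| = 87.466/111.55 = 0.7841.
Step 5 — Type: Im(Z) = 69.23 ⇒ lagging (phase φ = 38.4°).

PF = 0.7841 (lagging, φ = 38.4°)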